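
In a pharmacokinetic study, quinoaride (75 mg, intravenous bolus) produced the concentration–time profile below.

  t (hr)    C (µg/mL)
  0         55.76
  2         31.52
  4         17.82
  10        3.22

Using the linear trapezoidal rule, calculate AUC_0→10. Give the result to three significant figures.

Trapezoidal AUC_0→10:
  [0→2]: (55.76+31.52)/2 × 2 = 87.28
  [2→4]: (31.52+17.82)/2 × 2 = 49.34
  [4→10]: (17.82+3.22)/2 × 6 = 63.12
  Sum = 199.74 µg/mL·hr

AUC = 200 µg/mL·hr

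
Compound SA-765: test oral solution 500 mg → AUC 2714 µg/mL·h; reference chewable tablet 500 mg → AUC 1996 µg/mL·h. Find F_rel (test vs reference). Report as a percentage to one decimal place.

F_rel = (AUC_test/D_test) / (AUC_ref/D_ref)
      = (2714/500) / (1996/500)
      = 5.428 / 3.992 = 1.3597 = 135.97%

F_rel = 136.0%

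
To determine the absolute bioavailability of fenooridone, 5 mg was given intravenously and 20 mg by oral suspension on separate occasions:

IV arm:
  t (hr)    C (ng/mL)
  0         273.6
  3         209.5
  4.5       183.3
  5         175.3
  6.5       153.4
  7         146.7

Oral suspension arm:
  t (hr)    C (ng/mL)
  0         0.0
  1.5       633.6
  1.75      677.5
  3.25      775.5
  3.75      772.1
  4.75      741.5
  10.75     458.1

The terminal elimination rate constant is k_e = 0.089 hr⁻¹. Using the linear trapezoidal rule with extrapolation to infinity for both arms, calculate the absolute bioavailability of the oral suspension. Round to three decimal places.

Trapezoidal AUC_0→7 (IV):
  [0→3]: (273.6+209.5)/2 × 3 = 724.65
  [3→4.5]: (209.5+183.3)/2 × 1.5 = 294.6
  [4.5→5]: (183.3+175.3)/2 × 0.5 = 89.65
  [5→6.5]: (175.3+153.4)/2 × 1.5 = 246.525
  [6.5→7]: (153.4+146.7)/2 × 0.5 = 75.025
  Sum = 1430.45 ng/mL·hr
IV tail: 146.7/0.089 = 1648.315; AUC_iv,0→∞ = 1430.45 + 1648.315 = 3078.765 ng/mL·hr
Trapezoidal AUC_0→10.75 (oral suspension):
  [0→1.5]: (0.0+633.6)/2 × 1.5 = 475.2
  [1.5→1.75]: (633.6+677.5)/2 × 0.25 = 163.8875
  [1.75→3.25]: (677.5+775.5)/2 × 1.5 = 1089.75
  [3.25→3.75]: (775.5+772.1)/2 × 0.5 = 386.9
  [3.75→4.75]: (772.1+741.5)/2 × 1 = 756.8
  [4.75→10.75]: (741.5+458.1)/2 × 6 = 3598.8
  Sum = 6471.3375 ng/mL·hr
oral suspension tail: 458.1/0.089 = 5147.191; AUC_ev,0→∞ = 6471.3375 + 5147.191 = 11618.5285 ng/mL·hr
F = (AUC_ev/D_ev)/(AUC_iv/D_iv) = (11618.5285/20)/(3078.765/5) = 580.926/615.753 = 0.9434

F = 0.943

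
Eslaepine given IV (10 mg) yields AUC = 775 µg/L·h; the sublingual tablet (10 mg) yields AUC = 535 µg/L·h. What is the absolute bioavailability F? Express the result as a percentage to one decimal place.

F = (AUC_ev / D_ev) / (AUC_iv / D_iv)
  = (535/10) / (775/10)
  = 53.5 / 77.5 = 0.6903
  = 69.03%

F = 69.0%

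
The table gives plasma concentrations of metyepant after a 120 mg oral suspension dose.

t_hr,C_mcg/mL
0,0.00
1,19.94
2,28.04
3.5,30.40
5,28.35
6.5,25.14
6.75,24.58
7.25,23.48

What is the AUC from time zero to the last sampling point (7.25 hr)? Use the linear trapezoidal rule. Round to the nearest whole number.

Trapezoidal AUC_0→7.25:
  [0→1]: (0.00+19.94)/2 × 1 = 9.97
  [1→2]: (19.94+28.04)/2 × 1 = 23.99
  [2→3.5]: (28.04+30.40)/2 × 1.5 = 43.83
  [3.5→5]: (30.40+28.35)/2 × 1.5 = 44.0625
  [5→6.5]: (28.35+25.14)/2 × 1.5 = 40.1175
  [6.5→6.75]: (25.14+24.58)/2 × 0.25 = 6.215
  [6.75→7.25]: (24.58+23.48)/2 × 0.5 = 12.015
  Sum = 180.2 mcg/mL·hr

AUC = 180 mcg/mL·hr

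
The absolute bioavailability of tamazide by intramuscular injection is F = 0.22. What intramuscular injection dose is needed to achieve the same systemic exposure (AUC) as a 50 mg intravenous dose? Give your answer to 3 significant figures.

For equal systemic exposure: F × D_ev = D_iv
D_ev = D_iv / F = 50 / 0.22 = 227.273 mg

D_intramuscular = 227 mg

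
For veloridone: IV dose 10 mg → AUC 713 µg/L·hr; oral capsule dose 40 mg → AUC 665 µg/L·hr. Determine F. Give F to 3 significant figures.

F = 0.233

F = (AUC_ev / D_ev) / (AUC_iv / D_iv)
  = (665/40) / (713/10)
  = 16.625 / 71.3 = 0.2332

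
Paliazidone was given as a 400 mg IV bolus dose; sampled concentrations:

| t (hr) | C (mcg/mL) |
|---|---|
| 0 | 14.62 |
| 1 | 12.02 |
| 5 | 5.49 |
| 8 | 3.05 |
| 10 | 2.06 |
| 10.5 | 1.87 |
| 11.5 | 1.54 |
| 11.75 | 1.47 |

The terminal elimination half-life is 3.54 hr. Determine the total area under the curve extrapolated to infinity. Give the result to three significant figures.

Trapezoidal AUC_0→11.75:
  [0→1]: (14.62+12.02)/2 × 1 = 13.32
  [1→5]: (12.02+5.49)/2 × 4 = 35.02
  [5→8]: (5.49+3.05)/2 × 3 = 12.81
  [8→10]: (3.05+2.06)/2 × 2 = 5.11
  [10→10.5]: (2.06+1.87)/2 × 0.5 = 0.9825
  [10.5→11.5]: (1.87+1.54)/2 × 1 = 1.705
  [11.5→11.75]: (1.54+1.47)/2 × 0.25 = 0.37625
  Sum = 69.32375 mcg/mL·hr
k_e = ln2 / t½ = 0.693147 / 3.54 = 0.1958 hr^-1
Extrapolated tail: C_last / k_e = 1.47 / 0.1958 = 7.508
AUC_0→∞ = 69.32375 + 7.508 = 76.83175 mcg/mL·hr

AUC = 76.8 mcg/mL·hr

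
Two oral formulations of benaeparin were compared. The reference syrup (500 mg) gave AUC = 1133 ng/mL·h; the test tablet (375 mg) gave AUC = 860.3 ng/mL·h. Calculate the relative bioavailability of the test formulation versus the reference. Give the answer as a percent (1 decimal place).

F_rel = (AUC_test/D_test) / (AUC_ref/D_ref)
      = (860.3/375) / (1133/500)
      = 2.29413 / 2.266 = 1.0124 = 101.24%

F_rel = 101.2%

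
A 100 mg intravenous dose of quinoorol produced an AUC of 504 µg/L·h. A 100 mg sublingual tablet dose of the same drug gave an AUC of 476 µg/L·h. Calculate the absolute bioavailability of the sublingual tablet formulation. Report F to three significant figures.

F = (AUC_ev / D_ev) / (AUC_iv / D_iv)
  = (476/100) / (504/100)
  = 4.76 / 5.04 = 0.9444

F = 0.944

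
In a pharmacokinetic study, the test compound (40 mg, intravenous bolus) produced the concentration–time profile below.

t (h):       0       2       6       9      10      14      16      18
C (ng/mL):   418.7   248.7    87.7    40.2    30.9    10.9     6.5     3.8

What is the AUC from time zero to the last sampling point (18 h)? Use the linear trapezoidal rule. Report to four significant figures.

Trapezoidal AUC_0→18:
  [0→2]: (418.7+248.7)/2 × 2 = 667.4
  [2→6]: (248.7+87.7)/2 × 4 = 672.8
  [6→9]: (87.7+40.2)/2 × 3 = 191.85
  [9→10]: (40.2+30.9)/2 × 1 = 35.55
  [10→14]: (30.9+10.9)/2 × 4 = 83.6
  [14→16]: (10.9+6.5)/2 × 2 = 17.4
  [16→18]: (6.5+3.8)/2 × 2 = 10.3
  Sum = 1678.9 ng/mL·h

AUC = 1679 ng/mL·h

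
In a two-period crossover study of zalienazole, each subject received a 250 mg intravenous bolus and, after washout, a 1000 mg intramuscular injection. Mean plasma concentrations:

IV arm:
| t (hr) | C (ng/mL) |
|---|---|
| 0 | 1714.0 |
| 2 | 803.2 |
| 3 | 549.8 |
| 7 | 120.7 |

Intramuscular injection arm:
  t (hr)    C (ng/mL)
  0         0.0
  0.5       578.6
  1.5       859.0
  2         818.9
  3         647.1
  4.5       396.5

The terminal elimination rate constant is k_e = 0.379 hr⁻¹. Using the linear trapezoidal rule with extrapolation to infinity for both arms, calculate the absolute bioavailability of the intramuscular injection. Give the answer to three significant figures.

F = 0.198

Trapezoidal AUC_0→7 (IV):
  [0→2]: (1714.0+803.2)/2 × 2 = 2517.2
  [2→3]: (803.2+549.8)/2 × 1 = 676.5
  [3→7]: (549.8+120.7)/2 × 4 = 1341.0
  Sum = 4534.7 ng/mL·hr
IV tail: 120.7/0.379 = 318.470; AUC_iv,0→∞ = 4534.7 + 318.470 = 4853.17 ng/mL·hr
Trapezoidal AUC_0→4.5 (intramuscular injection):
  [0→0.5]: (0.0+578.6)/2 × 0.5 = 144.65
  [0.5→1.5]: (578.6+859.0)/2 × 1 = 718.8
  [1.5→2]: (859.0+818.9)/2 × 0.5 = 419.475
  [2→3]: (818.9+647.1)/2 × 1 = 733.0
  [3→4.5]: (647.1+396.5)/2 × 1.5 = 782.7
  Sum = 2798.625 ng/mL·hr
intramuscular injection tail: 396.5/0.379 = 1046.174; AUC_ev,0→∞ = 2798.625 + 1046.174 = 3844.799 ng/mL·hr
F = (AUC_ev/D_ev)/(AUC_iv/D_iv) = (3844.799/1000)/(4853.17/250) = 3.844799/19.41268 = 0.1981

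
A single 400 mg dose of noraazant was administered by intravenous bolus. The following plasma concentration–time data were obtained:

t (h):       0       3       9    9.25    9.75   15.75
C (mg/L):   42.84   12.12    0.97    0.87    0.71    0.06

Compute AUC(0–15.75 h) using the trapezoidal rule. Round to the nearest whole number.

AUC = 125 mg/L·h

Trapezoidal AUC_0→15.75:
  [0→3]: (42.84+12.12)/2 × 3 = 82.44
  [3→9]: (12.12+0.97)/2 × 6 = 39.27
  [9→9.25]: (0.97+0.87)/2 × 0.25 = 0.23
  [9.25→9.75]: (0.87+0.71)/2 × 0.5 = 0.395
  [9.75→15.75]: (0.71+0.06)/2 × 6 = 2.31
  Sum = 124.645 mg/L·h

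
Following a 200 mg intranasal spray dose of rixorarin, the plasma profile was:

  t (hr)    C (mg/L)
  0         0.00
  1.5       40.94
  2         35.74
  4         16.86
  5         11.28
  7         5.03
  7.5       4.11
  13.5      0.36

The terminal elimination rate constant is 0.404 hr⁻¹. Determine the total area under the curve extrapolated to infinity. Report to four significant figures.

AUC = 149.4 mg/L·hr

Trapezoidal AUC_0→13.5:
  [0→1.5]: (0.00+40.94)/2 × 1.5 = 30.705
  [1.5→2]: (40.94+35.74)/2 × 0.5 = 19.17
  [2→4]: (35.74+16.86)/2 × 2 = 52.6
  [4→5]: (16.86+11.28)/2 × 1 = 14.07
  [5→7]: (11.28+5.03)/2 × 2 = 16.31
  [7→7.5]: (5.03+4.11)/2 × 0.5 = 2.285
  [7.5→13.5]: (4.11+0.36)/2 × 6 = 13.41
  Sum = 148.55 mg/L·hr
Extrapolated tail: C_last / k_e = 0.36 / 0.404 = 0.891
AUC_0→∞ = 148.55 + 0.891 = 149.441 mg/L·hr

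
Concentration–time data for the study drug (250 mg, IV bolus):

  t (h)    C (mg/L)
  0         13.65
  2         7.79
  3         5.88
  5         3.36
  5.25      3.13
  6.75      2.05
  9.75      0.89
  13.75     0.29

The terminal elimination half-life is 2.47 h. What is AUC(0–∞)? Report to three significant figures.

Trapezoidal AUC_0→13.75:
  [0→2]: (13.65+7.79)/2 × 2 = 21.44
  [2→3]: (7.79+5.88)/2 × 1 = 6.835
  [3→5]: (5.88+3.36)/2 × 2 = 9.24
  [5→5.25]: (3.36+3.13)/2 × 0.25 = 0.81125
  [5.25→6.75]: (3.13+2.05)/2 × 1.5 = 3.885
  [6.75→9.75]: (2.05+0.89)/2 × 3 = 4.41
  [9.75→13.75]: (0.89+0.29)/2 × 4 = 2.36
  Sum = 48.98125 mg/L·h
k_e = ln2 / t½ = 0.693147 / 2.47 = 0.2806 h^-1
Extrapolated tail: C_last / k_e = 0.29 / 0.2806 = 1.033
AUC_0→∞ = 48.98125 + 1.033 = 50.01425 mg/L·h

AUC = 50.0 mg/L·h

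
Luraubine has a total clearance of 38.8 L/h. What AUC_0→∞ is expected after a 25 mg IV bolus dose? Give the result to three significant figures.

AUC = 0.644 mg/L·h

AUC_0→∞ = Dose_iv / CL
        = 25 / 38.8 = 0.64433 mg/L·h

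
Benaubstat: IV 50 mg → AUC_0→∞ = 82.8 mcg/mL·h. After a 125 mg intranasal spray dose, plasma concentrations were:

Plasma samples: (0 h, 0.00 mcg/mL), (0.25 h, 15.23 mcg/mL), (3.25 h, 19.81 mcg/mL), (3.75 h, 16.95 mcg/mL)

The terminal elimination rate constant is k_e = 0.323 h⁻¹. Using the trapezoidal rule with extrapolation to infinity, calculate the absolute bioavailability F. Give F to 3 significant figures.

F = 0.561

Trapezoidal AUC_0→3.75 (intranasal spray):
  [0→0.25]: (0.00+15.23)/2 × 0.25 = 1.90375
  [0.25→3.25]: (15.23+19.81)/2 × 3 = 52.56
  [3.25→3.75]: (19.81+16.95)/2 × 0.5 = 9.19
  Sum = 63.65375 mcg/mL·h
Tail: C_last/k_e = 16.95/0.323 = 52.477
AUC_0→∞ (intranasal spray) = 63.65375 + 52.477 = 116.13075 mcg/mL·h
F = (AUC_ev/D_ev)/(AUC_iv/D_iv) = (116.13075/125)/(82.8/50) = 0.929046/1.656 = 0.5610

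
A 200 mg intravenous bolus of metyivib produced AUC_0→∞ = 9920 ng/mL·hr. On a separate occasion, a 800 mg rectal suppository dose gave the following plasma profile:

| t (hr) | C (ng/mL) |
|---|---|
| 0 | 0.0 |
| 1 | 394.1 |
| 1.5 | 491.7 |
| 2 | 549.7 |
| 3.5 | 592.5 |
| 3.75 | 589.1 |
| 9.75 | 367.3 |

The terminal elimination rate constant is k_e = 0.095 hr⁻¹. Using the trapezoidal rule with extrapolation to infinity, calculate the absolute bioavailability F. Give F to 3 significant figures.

Trapezoidal AUC_0→9.75 (rectal suppository):
  [0→1]: (0.0+394.1)/2 × 1 = 197.05
  [1→1.5]: (394.1+491.7)/2 × 0.5 = 221.45
  [1.5→2]: (491.7+549.7)/2 × 0.5 = 260.35
  [2→3.5]: (549.7+592.5)/2 × 1.5 = 856.65
  [3.5→3.75]: (592.5+589.1)/2 × 0.25 = 147.7
  [3.75→9.75]: (589.1+367.3)/2 × 6 = 2869.2
  Sum = 4552.4 ng/mL·hr
Tail: C_last/k_e = 367.3/0.095 = 3866.316
AUC_0→∞ (rectal suppository) = 4552.4 + 3866.316 = 8418.716 ng/mL·hr
F = (AUC_ev/D_ev)/(AUC_iv/D_iv) = (8418.716/800)/(9920/200) = 10.523395/49.6 = 0.2122

F = 0.212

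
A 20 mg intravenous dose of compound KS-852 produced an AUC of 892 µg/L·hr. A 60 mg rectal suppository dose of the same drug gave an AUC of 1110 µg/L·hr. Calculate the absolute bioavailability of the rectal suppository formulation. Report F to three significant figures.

F = 0.415

F = (AUC_ev / D_ev) / (AUC_iv / D_iv)
  = (1110/60) / (892/20)
  = 18.5 / 44.6 = 0.4148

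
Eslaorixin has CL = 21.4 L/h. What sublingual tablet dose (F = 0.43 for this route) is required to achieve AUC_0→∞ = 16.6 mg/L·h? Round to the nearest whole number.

Dose = CL × AUC_0→∞ / F
     = 21.4 × 16.6 / 0.43 = 826.14 mg

Dose = 826 mg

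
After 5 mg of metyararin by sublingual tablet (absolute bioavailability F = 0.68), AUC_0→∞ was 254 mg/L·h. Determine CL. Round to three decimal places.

CL = F × Dose / AUC_0→∞
   = 0.68 × 5 / 254 = 0.0133858 L/h

CL = 0.013 L/h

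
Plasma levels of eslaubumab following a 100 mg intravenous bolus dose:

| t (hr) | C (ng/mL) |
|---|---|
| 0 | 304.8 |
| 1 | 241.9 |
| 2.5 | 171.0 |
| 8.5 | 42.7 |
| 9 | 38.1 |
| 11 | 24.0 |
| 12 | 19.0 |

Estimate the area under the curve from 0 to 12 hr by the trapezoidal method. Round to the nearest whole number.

AUC = 1328 ng/mL·hr

Trapezoidal AUC_0→12:
  [0→1]: (304.8+241.9)/2 × 1 = 273.35
  [1→2.5]: (241.9+171.0)/2 × 1.5 = 309.675
  [2.5→8.5]: (171.0+42.7)/2 × 6 = 641.1
  [8.5→9]: (42.7+38.1)/2 × 0.5 = 20.2
  [9→11]: (38.1+24.0)/2 × 2 = 62.1
  [11→12]: (24.0+19.0)/2 × 1 = 21.5
  Sum = 1327.925 ng/mL·hr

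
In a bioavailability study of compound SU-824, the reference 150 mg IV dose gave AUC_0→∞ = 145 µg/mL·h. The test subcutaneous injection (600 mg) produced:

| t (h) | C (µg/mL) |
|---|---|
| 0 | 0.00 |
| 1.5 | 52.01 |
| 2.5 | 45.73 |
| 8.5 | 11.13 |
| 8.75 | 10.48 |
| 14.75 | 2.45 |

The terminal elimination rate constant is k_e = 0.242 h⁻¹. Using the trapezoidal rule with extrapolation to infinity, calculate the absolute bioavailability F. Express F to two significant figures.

Trapezoidal AUC_0→14.75 (subcutaneous injection):
  [0→1.5]: (0.00+52.01)/2 × 1.5 = 39.0075
  [1.5→2.5]: (52.01+45.73)/2 × 1 = 48.87
  [2.5→8.5]: (45.73+11.13)/2 × 6 = 170.58
  [8.5→8.75]: (11.13+10.48)/2 × 0.25 = 2.70125
  [8.75→14.75]: (10.48+2.45)/2 × 6 = 38.79
  Sum = 299.94875 µg/mL·h
Tail: C_last/k_e = 2.45/0.242 = 10.124
AUC_0→∞ (subcutaneous injection) = 299.94875 + 10.124 = 310.07275 µg/mL·h
F = (AUC_ev/D_ev)/(AUC_iv/D_iv) = (310.07275/600)/(145/150) = 0.516788/0.966667 = 0.5346

F = 0.53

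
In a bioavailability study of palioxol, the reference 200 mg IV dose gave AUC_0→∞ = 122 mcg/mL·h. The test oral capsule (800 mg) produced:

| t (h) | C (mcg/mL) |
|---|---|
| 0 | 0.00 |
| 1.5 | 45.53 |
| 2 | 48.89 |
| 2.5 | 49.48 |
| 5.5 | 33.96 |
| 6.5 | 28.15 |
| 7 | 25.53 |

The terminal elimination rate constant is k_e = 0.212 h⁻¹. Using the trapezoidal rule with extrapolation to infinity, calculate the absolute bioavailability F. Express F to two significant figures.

Trapezoidal AUC_0→7 (oral capsule):
  [0→1.5]: (0.00+45.53)/2 × 1.5 = 34.1475
  [1.5→2]: (45.53+48.89)/2 × 0.5 = 23.605
  [2→2.5]: (48.89+49.48)/2 × 0.5 = 24.5925
  [2.5→5.5]: (49.48+33.96)/2 × 3 = 125.16
  [5.5→6.5]: (33.96+28.15)/2 × 1 = 31.055
  [6.5→7]: (28.15+25.53)/2 × 0.5 = 13.42
  Sum = 251.98 mcg/mL·h
Tail: C_last/k_e = 25.53/0.212 = 120.425
AUC_0→∞ (oral capsule) = 251.98 + 120.425 = 372.405 mcg/mL·h
F = (AUC_ev/D_ev)/(AUC_iv/D_iv) = (372.405/800)/(122/200) = 0.46550625/0.61 = 0.7631

F = 0.76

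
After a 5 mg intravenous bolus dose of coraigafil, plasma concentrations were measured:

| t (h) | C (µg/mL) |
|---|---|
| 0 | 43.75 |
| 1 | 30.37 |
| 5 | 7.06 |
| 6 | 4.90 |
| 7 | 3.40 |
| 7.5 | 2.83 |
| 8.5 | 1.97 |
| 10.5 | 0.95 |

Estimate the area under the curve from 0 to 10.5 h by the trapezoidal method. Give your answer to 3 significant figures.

AUC = 129 µg/mL·h

Trapezoidal AUC_0→10.5:
  [0→1]: (43.75+30.37)/2 × 1 = 37.06
  [1→5]: (30.37+7.06)/2 × 4 = 74.86
  [5→6]: (7.06+4.90)/2 × 1 = 5.98
  [6→7]: (4.90+3.40)/2 × 1 = 4.15
  [7→7.5]: (3.40+2.83)/2 × 0.5 = 1.5575
  [7.5→8.5]: (2.83+1.97)/2 × 1 = 2.4
  [8.5→10.5]: (1.97+0.95)/2 × 2 = 2.92
  Sum = 128.9275 µg/mL·h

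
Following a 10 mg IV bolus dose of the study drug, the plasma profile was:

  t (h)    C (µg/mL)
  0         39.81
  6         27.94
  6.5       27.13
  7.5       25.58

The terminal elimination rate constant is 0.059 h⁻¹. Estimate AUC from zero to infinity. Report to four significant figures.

AUC = 676.9 µg/mL·h

Trapezoidal AUC_0→7.5:
  [0→6]: (39.81+27.94)/2 × 6 = 203.25
  [6→6.5]: (27.94+27.13)/2 × 0.5 = 13.7675
  [6.5→7.5]: (27.13+25.58)/2 × 1 = 26.355
  Sum = 243.3725 µg/mL·h
Extrapolated tail: C_last / k_e = 25.58 / 0.059 = 433.559
AUC_0→∞ = 243.3725 + 433.559 = 676.9315 µg/mL·h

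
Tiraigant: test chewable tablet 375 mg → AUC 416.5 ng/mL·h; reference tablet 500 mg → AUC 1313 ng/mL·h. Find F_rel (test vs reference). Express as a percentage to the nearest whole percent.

F_rel = 42%

F_rel = (AUC_test/D_test) / (AUC_ref/D_ref)
      = (416.5/375) / (1313/500)
      = 1.11067 / 2.626 = 0.4230 = 42.30%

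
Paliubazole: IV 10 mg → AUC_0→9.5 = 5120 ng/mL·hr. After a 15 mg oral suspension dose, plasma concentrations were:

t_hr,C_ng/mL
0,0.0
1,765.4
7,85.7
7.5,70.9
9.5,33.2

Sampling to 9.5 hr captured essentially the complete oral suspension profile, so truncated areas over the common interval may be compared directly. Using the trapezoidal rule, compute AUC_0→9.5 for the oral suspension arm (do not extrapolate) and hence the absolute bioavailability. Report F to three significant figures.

F = 0.401

Trapezoidal AUC_0→9.5 (oral suspension):
  [0→1]: (0.0+765.4)/2 × 1 = 382.7
  [1→7]: (765.4+85.7)/2 × 6 = 2553.3
  [7→7.5]: (85.7+70.9)/2 × 0.5 = 39.15
  [7.5→9.5]: (70.9+33.2)/2 × 2 = 104.1
  Sum = 3079.25 ng/mL·hr
F = (AUC_ev/D_ev)/(AUC_iv/D_iv) = (3079.25/15)/(5120/10) = 205.283/512 = 0.4009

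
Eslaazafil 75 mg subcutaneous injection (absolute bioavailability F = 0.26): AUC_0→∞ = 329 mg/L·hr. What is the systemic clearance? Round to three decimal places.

CL = 0.059 L/hr

CL = F × Dose / AUC_0→∞
   = 0.26 × 75 / 329 = 0.0592705 L/hr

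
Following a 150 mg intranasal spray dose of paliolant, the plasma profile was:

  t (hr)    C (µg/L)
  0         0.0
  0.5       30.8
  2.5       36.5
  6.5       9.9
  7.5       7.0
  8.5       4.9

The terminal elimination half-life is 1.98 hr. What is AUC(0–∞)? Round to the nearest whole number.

AUC = 196 µg/L·hr

Trapezoidal AUC_0→8.5:
  [0→0.5]: (0.0+30.8)/2 × 0.5 = 7.7
  [0.5→2.5]: (30.8+36.5)/2 × 2 = 67.3
  [2.5→6.5]: (36.5+9.9)/2 × 4 = 92.8
  [6.5→7.5]: (9.9+7.0)/2 × 1 = 8.45
  [7.5→8.5]: (7.0+4.9)/2 × 1 = 5.95
  Sum = 182.2 µg/L·hr
k_e = ln2 / t½ = 0.693147 / 1.98 = 0.3501 hr^-1
Extrapolated tail: C_last / k_e = 4.9 / 0.3501 = 13.996
AUC_0→∞ = 182.2 + 13.996 = 196.196 µg/L·hr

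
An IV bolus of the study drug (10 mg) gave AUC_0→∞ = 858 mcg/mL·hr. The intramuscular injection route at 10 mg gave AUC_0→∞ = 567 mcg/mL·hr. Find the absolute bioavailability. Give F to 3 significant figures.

F = 0.661

F = (AUC_ev / D_ev) / (AUC_iv / D_iv)
  = (567/10) / (858/10)
  = 56.7 / 85.8 = 0.6608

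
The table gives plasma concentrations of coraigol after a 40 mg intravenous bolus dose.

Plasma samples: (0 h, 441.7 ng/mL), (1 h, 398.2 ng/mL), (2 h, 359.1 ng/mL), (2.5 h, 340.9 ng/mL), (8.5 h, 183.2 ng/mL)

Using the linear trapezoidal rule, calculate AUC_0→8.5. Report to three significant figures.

AUC = 2550 ng/mL·h

Trapezoidal AUC_0→8.5:
  [0→1]: (441.7+398.2)/2 × 1 = 419.95
  [1→2]: (398.2+359.1)/2 × 1 = 378.65
  [2→2.5]: (359.1+340.9)/2 × 0.5 = 175.0
  [2.5→8.5]: (340.9+183.2)/2 × 6 = 1572.3
  Sum = 2545.9 ng/mL·h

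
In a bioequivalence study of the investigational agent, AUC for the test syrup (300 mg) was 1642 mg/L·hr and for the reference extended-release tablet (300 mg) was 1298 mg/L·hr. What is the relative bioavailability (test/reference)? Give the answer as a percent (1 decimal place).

F_rel = 126.5%

F_rel = (AUC_test/D_test) / (AUC_ref/D_ref)
      = (1642/300) / (1298/300)
      = 5.47333 / 4.32667 = 1.2650 = 126.50%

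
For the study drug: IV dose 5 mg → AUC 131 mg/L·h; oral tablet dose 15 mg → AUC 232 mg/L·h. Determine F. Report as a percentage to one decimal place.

F = 59.0%

F = (AUC_ev / D_ev) / (AUC_iv / D_iv)
  = (232/15) / (131/5)
  = 15.4667 / 26.2 = 0.5903
  = 59.03%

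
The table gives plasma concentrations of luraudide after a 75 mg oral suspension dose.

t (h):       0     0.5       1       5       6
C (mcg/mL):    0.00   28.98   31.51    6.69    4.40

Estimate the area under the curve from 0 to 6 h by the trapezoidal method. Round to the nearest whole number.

Trapezoidal AUC_0→6:
  [0→0.5]: (0.00+28.98)/2 × 0.5 = 7.245
  [0.5→1]: (28.98+31.51)/2 × 0.5 = 15.1225
  [1→5]: (31.51+6.69)/2 × 4 = 76.4
  [5→6]: (6.69+4.40)/2 × 1 = 5.545
  Sum = 104.3125 mcg/mL·h

AUC = 104 mcg/mL·h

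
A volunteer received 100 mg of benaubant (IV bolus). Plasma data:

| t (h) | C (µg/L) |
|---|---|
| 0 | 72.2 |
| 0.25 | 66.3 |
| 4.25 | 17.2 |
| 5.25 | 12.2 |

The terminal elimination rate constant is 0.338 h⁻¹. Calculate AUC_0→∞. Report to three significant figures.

AUC = 235 µg/L·h

Trapezoidal AUC_0→5.25:
  [0→0.25]: (72.2+66.3)/2 × 0.25 = 17.3125
  [0.25→4.25]: (66.3+17.2)/2 × 4 = 167.0
  [4.25→5.25]: (17.2+12.2)/2 × 1 = 14.7
  Sum = 199.0125 µg/L·h
Extrapolated tail: C_last / k_e = 12.2 / 0.338 = 36.095
AUC_0→∞ = 199.0125 + 36.095 = 235.1075 µg/L·h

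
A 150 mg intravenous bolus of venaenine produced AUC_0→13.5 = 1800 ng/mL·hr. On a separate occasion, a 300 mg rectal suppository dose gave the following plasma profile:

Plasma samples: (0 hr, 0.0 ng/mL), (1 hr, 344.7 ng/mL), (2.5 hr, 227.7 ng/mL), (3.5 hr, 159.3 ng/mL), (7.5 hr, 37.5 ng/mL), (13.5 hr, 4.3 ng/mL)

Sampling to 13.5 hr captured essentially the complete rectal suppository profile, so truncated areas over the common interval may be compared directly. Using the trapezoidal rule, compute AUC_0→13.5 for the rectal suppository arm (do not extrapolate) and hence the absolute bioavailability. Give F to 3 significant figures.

F = 0.365

Trapezoidal AUC_0→13.5 (rectal suppository):
  [0→1]: (0.0+344.7)/2 × 1 = 172.35
  [1→2.5]: (344.7+227.7)/2 × 1.5 = 429.3
  [2.5→3.5]: (227.7+159.3)/2 × 1 = 193.5
  [3.5→7.5]: (159.3+37.5)/2 × 4 = 393.6
  [7.5→13.5]: (37.5+4.3)/2 × 6 = 125.4
  Sum = 1314.15 ng/mL·hr
F = (AUC_ev/D_ev)/(AUC_iv/D_iv) = (1314.15/300)/(1800/150) = 4.3805/12 = 0.3650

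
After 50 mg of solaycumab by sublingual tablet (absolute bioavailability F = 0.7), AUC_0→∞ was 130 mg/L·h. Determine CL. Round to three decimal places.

CL = F × Dose / AUC_0→∞
   = 0.7 × 50 / 130 = 0.269231 L/h

CL = 0.269 L/h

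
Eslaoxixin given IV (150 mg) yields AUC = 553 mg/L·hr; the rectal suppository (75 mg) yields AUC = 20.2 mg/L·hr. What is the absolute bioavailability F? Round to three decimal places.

F = 0.073

F = (AUC_ev / D_ev) / (AUC_iv / D_iv)
  = (20.2/75) / (553/150)
  = 0.269333 / 3.68667 = 0.0731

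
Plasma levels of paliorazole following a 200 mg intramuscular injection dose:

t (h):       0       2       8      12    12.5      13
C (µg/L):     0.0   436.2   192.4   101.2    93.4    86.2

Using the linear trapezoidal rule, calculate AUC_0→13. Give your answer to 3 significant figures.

Trapezoidal AUC_0→13:
  [0→2]: (0.0+436.2)/2 × 2 = 436.2
  [2→8]: (436.2+192.4)/2 × 6 = 1885.8
  [8→12]: (192.4+101.2)/2 × 4 = 587.2
  [12→12.5]: (101.2+93.4)/2 × 0.5 = 48.65
  [12.5→13]: (93.4+86.2)/2 × 0.5 = 44.9
  Sum = 3002.75 µg/L·h

AUC = 3000 µg/L·h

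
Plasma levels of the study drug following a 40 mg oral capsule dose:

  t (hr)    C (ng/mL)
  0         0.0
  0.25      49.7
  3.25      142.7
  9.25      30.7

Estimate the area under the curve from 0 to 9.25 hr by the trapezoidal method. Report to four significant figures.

Trapezoidal AUC_0→9.25:
  [0→0.25]: (0.0+49.7)/2 × 0.25 = 6.2125
  [0.25→3.25]: (49.7+142.7)/2 × 3 = 288.6
  [3.25→9.25]: (142.7+30.7)/2 × 6 = 520.2
  Sum = 815.0125 ng/mL·hr

AUC = 815.0 ng/mL·hr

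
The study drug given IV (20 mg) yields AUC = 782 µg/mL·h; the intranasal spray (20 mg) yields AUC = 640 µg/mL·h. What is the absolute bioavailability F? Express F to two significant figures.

F = (AUC_ev / D_ev) / (AUC_iv / D_iv)
  = (640/20) / (782/20)
  = 32 / 39.1 = 0.8184

F = 0.82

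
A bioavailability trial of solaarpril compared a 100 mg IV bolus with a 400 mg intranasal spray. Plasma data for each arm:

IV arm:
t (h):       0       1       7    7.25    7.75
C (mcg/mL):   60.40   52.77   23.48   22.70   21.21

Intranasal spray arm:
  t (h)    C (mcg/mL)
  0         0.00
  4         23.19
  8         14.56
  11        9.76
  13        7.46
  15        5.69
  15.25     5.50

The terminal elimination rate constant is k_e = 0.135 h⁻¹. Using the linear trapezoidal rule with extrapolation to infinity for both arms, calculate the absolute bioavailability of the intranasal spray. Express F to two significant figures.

F = 0.13

Trapezoidal AUC_0→7.75 (IV):
  [0→1]: (60.40+52.77)/2 × 1 = 56.585
  [1→7]: (52.77+23.48)/2 × 6 = 228.75
  [7→7.25]: (23.48+22.70)/2 × 0.25 = 5.7725
  [7.25→7.75]: (22.70+21.21)/2 × 0.5 = 10.9775
  Sum = 302.085 mcg/mL·h
IV tail: 21.21/0.135 = 157.111; AUC_iv,0→∞ = 302.085 + 157.111 = 459.196 mcg/mL·h
Trapezoidal AUC_0→15.25 (intranasal spray):
  [0→4]: (0.00+23.19)/2 × 4 = 46.38
  [4→8]: (23.19+14.56)/2 × 4 = 75.5
  [8→11]: (14.56+9.76)/2 × 3 = 36.48
  [11→13]: (9.76+7.46)/2 × 2 = 17.22
  [13→15]: (7.46+5.69)/2 × 2 = 13.15
  [15→15.25]: (5.69+5.50)/2 × 0.25 = 1.39875
  Sum = 190.12875 mcg/mL·h
intranasal spray tail: 5.50/0.135 = 40.741; AUC_ev,0→∞ = 190.12875 + 40.741 = 230.86975 mcg/mL·h
F = (AUC_ev/D_ev)/(AUC_iv/D_iv) = (230.86975/400)/(459.196/100) = 0.577174/4.59196 = 0.1257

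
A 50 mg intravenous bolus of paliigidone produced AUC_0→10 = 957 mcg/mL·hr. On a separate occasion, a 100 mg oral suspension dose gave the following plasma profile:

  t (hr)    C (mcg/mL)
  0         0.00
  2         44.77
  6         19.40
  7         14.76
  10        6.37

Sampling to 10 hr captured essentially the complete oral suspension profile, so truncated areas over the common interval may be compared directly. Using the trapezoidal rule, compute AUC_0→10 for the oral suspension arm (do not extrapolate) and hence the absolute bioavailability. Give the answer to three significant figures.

F = 0.116

Trapezoidal AUC_0→10 (oral suspension):
  [0→2]: (0.00+44.77)/2 × 2 = 44.77
  [2→6]: (44.77+19.40)/2 × 4 = 128.34
  [6→7]: (19.40+14.76)/2 × 1 = 17.08
  [7→10]: (14.76+6.37)/2 × 3 = 31.695
  Sum = 221.885 mcg/mL·hr
F = (AUC_ev/D_ev)/(AUC_iv/D_iv) = (221.885/100)/(957/50) = 2.21885/19.14 = 0.1159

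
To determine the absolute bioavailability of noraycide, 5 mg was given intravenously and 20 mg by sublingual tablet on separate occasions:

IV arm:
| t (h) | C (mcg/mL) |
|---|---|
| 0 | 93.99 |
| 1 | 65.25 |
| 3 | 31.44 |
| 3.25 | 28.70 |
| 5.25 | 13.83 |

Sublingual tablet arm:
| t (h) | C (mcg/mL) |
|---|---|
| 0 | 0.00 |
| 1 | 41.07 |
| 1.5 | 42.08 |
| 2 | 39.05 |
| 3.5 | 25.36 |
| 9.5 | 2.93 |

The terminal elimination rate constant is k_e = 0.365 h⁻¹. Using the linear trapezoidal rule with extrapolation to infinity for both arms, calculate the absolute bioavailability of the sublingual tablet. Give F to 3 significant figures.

Trapezoidal AUC_0→5.25 (IV):
  [0→1]: (93.99+65.25)/2 × 1 = 79.62
  [1→3]: (65.25+31.44)/2 × 2 = 96.69
  [3→3.25]: (31.44+28.70)/2 × 0.25 = 7.5175
  [3.25→5.25]: (28.70+13.83)/2 × 2 = 42.53
  Sum = 226.3575 mcg/mL·h
IV tail: 13.83/0.365 = 37.890; AUC_iv,0→∞ = 226.3575 + 37.890 = 264.2475 mcg/mL·h
Trapezoidal AUC_0→9.5 (sublingual tablet):
  [0→1]: (0.00+41.07)/2 × 1 = 20.535
  [1→1.5]: (41.07+42.08)/2 × 0.5 = 20.7875
  [1.5→2]: (42.08+39.05)/2 × 0.5 = 20.2825
  [2→3.5]: (39.05+25.36)/2 × 1.5 = 48.3075
  [3.5→9.5]: (25.36+2.93)/2 × 6 = 84.87
  Sum = 194.7825 mcg/mL·h
sublingual tablet tail: 2.93/0.365 = 8.027; AUC_ev,0→∞ = 194.7825 + 8.027 = 202.8095 mcg/mL·h
F = (AUC_ev/D_ev)/(AUC_iv/D_iv) = (202.8095/20)/(264.2475/5) = 10.140475/52.8495 = 0.1919

F = 0.192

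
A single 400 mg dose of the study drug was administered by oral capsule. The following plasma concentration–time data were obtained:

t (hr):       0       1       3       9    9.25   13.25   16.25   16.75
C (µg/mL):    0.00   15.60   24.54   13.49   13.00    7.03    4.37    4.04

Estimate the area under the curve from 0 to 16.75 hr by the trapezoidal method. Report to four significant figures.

AUC = 224.6 µg/mL·hr

Trapezoidal AUC_0→16.75:
  [0→1]: (0.00+15.60)/2 × 1 = 7.8
  [1→3]: (15.60+24.54)/2 × 2 = 40.14
  [3→9]: (24.54+13.49)/2 × 6 = 114.09
  [9→9.25]: (13.49+13.00)/2 × 0.25 = 3.31125
  [9.25→13.25]: (13.00+7.03)/2 × 4 = 40.06
  [13.25→16.25]: (7.03+4.37)/2 × 3 = 17.1
  [16.25→16.75]: (4.37+4.04)/2 × 0.5 = 2.1025
  Sum = 224.60375 µg/mL·hr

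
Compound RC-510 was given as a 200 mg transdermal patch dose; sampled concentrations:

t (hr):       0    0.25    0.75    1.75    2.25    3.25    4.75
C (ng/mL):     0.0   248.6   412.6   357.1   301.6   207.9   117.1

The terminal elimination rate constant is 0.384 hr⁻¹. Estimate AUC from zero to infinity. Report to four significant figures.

AUC = 1549 ng/mL·hr

Trapezoidal AUC_0→4.75:
  [0→0.25]: (0.0+248.6)/2 × 0.25 = 31.075
  [0.25→0.75]: (248.6+412.6)/2 × 0.5 = 165.3
  [0.75→1.75]: (412.6+357.1)/2 × 1 = 384.85
  [1.75→2.25]: (357.1+301.6)/2 × 0.5 = 164.675
  [2.25→3.25]: (301.6+207.9)/2 × 1 = 254.75
  [3.25→4.75]: (207.9+117.1)/2 × 1.5 = 243.75
  Sum = 1244.4 ng/mL·hr
Extrapolated tail: C_last / k_e = 117.1 / 0.384 = 304.948
AUC_0→∞ = 1244.4 + 304.948 = 1549.348 ng/mL·hr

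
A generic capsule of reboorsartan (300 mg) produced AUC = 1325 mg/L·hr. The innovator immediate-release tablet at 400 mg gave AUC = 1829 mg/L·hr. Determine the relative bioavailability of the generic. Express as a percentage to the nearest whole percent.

F_rel = (AUC_test/D_test) / (AUC_ref/D_ref)
      = (1325/300) / (1829/400)
      = 4.41667 / 4.5725 = 0.9659 = 96.59%

F_rel = 97%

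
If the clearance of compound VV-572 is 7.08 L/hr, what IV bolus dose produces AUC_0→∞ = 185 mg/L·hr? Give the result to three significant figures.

Dose = 1310 mg

Dose_iv = CL × AUC_0→∞
     = 7.08 × 185 = 1309.8 mg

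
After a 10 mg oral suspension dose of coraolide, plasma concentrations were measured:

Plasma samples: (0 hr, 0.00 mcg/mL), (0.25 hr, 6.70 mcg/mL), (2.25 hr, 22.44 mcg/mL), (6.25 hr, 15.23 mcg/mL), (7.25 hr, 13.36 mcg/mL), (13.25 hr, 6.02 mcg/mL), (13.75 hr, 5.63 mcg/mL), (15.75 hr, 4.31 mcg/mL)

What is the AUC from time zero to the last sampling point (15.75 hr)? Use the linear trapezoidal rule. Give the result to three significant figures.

Trapezoidal AUC_0→15.75:
  [0→0.25]: (0.00+6.70)/2 × 0.25 = 0.8375
  [0.25→2.25]: (6.70+22.44)/2 × 2 = 29.14
  [2.25→6.25]: (22.44+15.23)/2 × 4 = 75.34
  [6.25→7.25]: (15.23+13.36)/2 × 1 = 14.295
  [7.25→13.25]: (13.36+6.02)/2 × 6 = 58.14
  [13.25→13.75]: (6.02+5.63)/2 × 0.5 = 2.9125
  [13.75→15.75]: (5.63+4.31)/2 × 2 = 9.94
  Sum = 190.605 mcg/mL·hr

AUC = 191 mcg/mL·hr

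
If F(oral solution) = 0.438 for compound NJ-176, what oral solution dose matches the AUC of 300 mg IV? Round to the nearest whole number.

D_oral = 685 mg

For equal systemic exposure: F × D_ev = D_iv
D_ev = D_iv / F = 300 / 0.438 = 684.932 mg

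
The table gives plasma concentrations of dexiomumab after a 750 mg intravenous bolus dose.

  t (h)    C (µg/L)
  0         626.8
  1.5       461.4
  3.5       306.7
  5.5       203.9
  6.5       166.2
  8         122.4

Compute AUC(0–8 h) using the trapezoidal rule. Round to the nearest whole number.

AUC = 2496 µg/L·h

Trapezoidal AUC_0→8:
  [0→1.5]: (626.8+461.4)/2 × 1.5 = 816.15
  [1.5→3.5]: (461.4+306.7)/2 × 2 = 768.1
  [3.5→5.5]: (306.7+203.9)/2 × 2 = 510.6
  [5.5→6.5]: (203.9+166.2)/2 × 1 = 185.05
  [6.5→8]: (166.2+122.4)/2 × 1.5 = 216.45
  Sum = 2496.35 µg/L·h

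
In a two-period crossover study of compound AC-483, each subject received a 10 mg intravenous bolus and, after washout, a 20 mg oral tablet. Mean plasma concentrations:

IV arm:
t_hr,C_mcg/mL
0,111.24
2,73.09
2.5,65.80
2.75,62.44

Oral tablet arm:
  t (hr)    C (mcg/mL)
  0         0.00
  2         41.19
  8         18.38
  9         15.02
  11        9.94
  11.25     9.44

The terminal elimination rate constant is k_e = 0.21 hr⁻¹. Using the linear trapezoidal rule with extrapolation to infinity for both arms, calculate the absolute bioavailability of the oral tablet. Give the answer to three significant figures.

F = 0.290

Trapezoidal AUC_0→2.75 (IV):
  [0→2]: (111.24+73.09)/2 × 2 = 184.33
  [2→2.5]: (73.09+65.80)/2 × 0.5 = 34.7225
  [2.5→2.75]: (65.80+62.44)/2 × 0.25 = 16.03
  Sum = 235.0825 mcg/mL·hr
IV tail: 62.44/0.21 = 297.333; AUC_iv,0→∞ = 235.0825 + 297.333 = 532.4155 mcg/mL·hr
Trapezoidal AUC_0→11.25 (oral tablet):
  [0→2]: (0.00+41.19)/2 × 2 = 41.19
  [2→8]: (41.19+18.38)/2 × 6 = 178.71
  [8→9]: (18.38+15.02)/2 × 1 = 16.7
  [9→11]: (15.02+9.94)/2 × 2 = 24.96
  [11→11.25]: (9.94+9.44)/2 × 0.25 = 2.4225
  Sum = 263.9825 mcg/mL·hr
oral tablet tail: 9.44/0.21 = 44.952; AUC_ev,0→∞ = 263.9825 + 44.952 = 308.9345 mcg/mL·hr
F = (AUC_ev/D_ev)/(AUC_iv/D_iv) = (308.9345/20)/(532.4155/10) = 15.446725/53.24155 = 0.2901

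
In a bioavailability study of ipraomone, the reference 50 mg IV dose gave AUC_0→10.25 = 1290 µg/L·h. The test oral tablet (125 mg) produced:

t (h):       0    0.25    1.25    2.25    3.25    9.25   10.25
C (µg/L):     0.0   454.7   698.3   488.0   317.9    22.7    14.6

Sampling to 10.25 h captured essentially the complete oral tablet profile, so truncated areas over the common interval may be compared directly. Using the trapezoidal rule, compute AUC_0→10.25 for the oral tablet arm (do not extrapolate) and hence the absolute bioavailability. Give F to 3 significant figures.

F = 0.828

Trapezoidal AUC_0→10.25 (oral tablet):
  [0→0.25]: (0.0+454.7)/2 × 0.25 = 56.8375
  [0.25→1.25]: (454.7+698.3)/2 × 1 = 576.5
  [1.25→2.25]: (698.3+488.0)/2 × 1 = 593.15
  [2.25→3.25]: (488.0+317.9)/2 × 1 = 402.95
  [3.25→9.25]: (317.9+22.7)/2 × 6 = 1021.8
  [9.25→10.25]: (22.7+14.6)/2 × 1 = 18.65
  Sum = 2669.8875 µg/L·h
F = (AUC_ev/D_ev)/(AUC_iv/D_iv) = (2669.8875/125)/(1290/50) = 21.3591/25.8 = 0.8279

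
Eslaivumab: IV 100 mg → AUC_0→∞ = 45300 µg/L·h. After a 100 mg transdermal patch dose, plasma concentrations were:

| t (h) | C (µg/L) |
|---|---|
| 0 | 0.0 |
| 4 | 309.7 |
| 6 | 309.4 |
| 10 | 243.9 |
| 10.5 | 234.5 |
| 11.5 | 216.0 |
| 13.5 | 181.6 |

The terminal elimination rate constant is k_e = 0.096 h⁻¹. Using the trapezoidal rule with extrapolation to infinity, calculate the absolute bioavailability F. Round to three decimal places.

F = 0.110

Trapezoidal AUC_0→13.5 (transdermal patch):
  [0→4]: (0.0+309.7)/2 × 4 = 619.4
  [4→6]: (309.7+309.4)/2 × 2 = 619.1
  [6→10]: (309.4+243.9)/2 × 4 = 1106.6
  [10→10.5]: (243.9+234.5)/2 × 0.5 = 119.6
  [10.5→11.5]: (234.5+216.0)/2 × 1 = 225.25
  [11.5→13.5]: (216.0+181.6)/2 × 2 = 397.6
  Sum = 3087.55 µg/L·h
Tail: C_last/k_e = 181.6/0.096 = 1891.667
AUC_0→∞ (transdermal patch) = 3087.55 + 1891.667 = 4979.217 µg/L·h
F = (AUC_ev/D_ev)/(AUC_iv/D_iv) = (4979.217/100)/(45300/100) = 49.79217/453 = 0.1099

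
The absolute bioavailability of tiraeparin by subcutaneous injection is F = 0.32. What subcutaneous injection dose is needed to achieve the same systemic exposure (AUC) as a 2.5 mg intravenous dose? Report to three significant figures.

D_subcutaneous = 7.81 mg

For equal systemic exposure: F × D_ev = D_iv
D_ev = D_iv / F = 2.5 / 0.32 = 7.8125 mg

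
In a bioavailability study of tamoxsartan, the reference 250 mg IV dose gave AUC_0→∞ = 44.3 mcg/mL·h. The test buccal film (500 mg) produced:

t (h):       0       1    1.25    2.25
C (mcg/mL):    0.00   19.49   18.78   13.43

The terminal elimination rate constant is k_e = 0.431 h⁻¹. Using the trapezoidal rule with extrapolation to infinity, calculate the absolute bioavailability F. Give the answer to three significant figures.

Trapezoidal AUC_0→2.25 (buccal film):
  [0→1]: (0.00+19.49)/2 × 1 = 9.745
  [1→1.25]: (19.49+18.78)/2 × 0.25 = 4.78375
  [1.25→2.25]: (18.78+13.43)/2 × 1 = 16.105
  Sum = 30.63375 mcg/mL·h
Tail: C_last/k_e = 13.43/0.431 = 31.160
AUC_0→∞ (buccal film) = 30.63375 + 31.160 = 61.79375 mcg/mL·h
F = (AUC_ev/D_ev)/(AUC_iv/D_iv) = (61.79375/500)/(44.3/250) = 0.1235875/0.1772 = 0.6974

F = 0.697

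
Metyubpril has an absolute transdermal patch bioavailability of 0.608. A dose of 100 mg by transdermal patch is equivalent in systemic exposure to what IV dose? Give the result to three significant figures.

D_iv = 60.8 mg

Systemic exposure from an extravascular dose = F × D_ev, so the equivalent IV dose is F × D_ev.
D_iv = F × D_ev = 0.608 × 100 = 60.8 mg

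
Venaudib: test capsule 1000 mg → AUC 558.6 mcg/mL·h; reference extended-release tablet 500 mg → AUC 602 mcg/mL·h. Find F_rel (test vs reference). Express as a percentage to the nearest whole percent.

F_rel = 46%

F_rel = (AUC_test/D_test) / (AUC_ref/D_ref)
      = (558.6/1000) / (602/500)
      = 0.5586 / 1.204 = 0.4640 = 46.40%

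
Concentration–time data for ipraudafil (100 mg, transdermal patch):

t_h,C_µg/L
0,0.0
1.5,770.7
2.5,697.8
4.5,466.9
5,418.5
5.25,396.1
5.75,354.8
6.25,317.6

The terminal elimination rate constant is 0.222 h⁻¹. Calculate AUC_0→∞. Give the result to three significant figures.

Trapezoidal AUC_0→6.25:
  [0→1.5]: (0.0+770.7)/2 × 1.5 = 578.025
  [1.5→2.5]: (770.7+697.8)/2 × 1 = 734.25
  [2.5→4.5]: (697.8+466.9)/2 × 2 = 1164.7
  [4.5→5]: (466.9+418.5)/2 × 0.5 = 221.35
  [5→5.25]: (418.5+396.1)/2 × 0.25 = 101.825
  [5.25→5.75]: (396.1+354.8)/2 × 0.5 = 187.725
  [5.75→6.25]: (354.8+317.6)/2 × 0.5 = 168.1
  Sum = 3155.975 µg/L·h
Extrapolated tail: C_last / k_e = 317.6 / 0.222 = 1430.631
AUC_0→∞ = 3155.975 + 1430.631 = 4586.606 µg/L·h

AUC = 4590 µg/L·h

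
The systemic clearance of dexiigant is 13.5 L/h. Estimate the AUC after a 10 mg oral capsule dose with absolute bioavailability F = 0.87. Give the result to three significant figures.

AUC = 0.644 mg/L·h

AUC_0→∞ = F × Dose / CL
        = 0.87 × 10 / 13.5 = 0.644444 mg/L·h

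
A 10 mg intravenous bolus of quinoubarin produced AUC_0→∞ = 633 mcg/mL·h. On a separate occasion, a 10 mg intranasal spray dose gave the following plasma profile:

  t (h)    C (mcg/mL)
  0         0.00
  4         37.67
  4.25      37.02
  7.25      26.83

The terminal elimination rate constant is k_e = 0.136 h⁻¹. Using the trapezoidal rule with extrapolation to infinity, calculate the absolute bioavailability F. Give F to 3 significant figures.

Trapezoidal AUC_0→7.25 (intranasal spray):
  [0→4]: (0.00+37.67)/2 × 4 = 75.34
  [4→4.25]: (37.67+37.02)/2 × 0.25 = 9.33625
  [4.25→7.25]: (37.02+26.83)/2 × 3 = 95.775
  Sum = 180.45125 mcg/mL·h
Tail: C_last/k_e = 26.83/0.136 = 197.279
AUC_0→∞ (intranasal spray) = 180.45125 + 197.279 = 377.73025 mcg/mL·h
F = (AUC_ev/D_ev)/(AUC_iv/D_iv) = (377.73025/10)/(633/10) = 37.773025/63.3 = 0.5967

F = 0.597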